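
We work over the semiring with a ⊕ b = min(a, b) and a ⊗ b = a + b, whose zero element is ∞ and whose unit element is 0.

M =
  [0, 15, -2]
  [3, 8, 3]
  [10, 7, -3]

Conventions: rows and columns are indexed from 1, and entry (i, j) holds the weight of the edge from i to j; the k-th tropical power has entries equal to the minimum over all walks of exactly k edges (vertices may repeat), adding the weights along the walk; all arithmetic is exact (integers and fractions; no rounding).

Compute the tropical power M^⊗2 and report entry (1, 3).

M^⊗2:
  [0, 5, -5]
  [3, 10, 0]
  [7, 4, -6]
Key observation: the optimum is the walk 1->3->3, with weight (-2) + (-3) = -5.
Optimal value attained by: walk 1->3->3.
Answer: (M^⊗2)[1][3] = -5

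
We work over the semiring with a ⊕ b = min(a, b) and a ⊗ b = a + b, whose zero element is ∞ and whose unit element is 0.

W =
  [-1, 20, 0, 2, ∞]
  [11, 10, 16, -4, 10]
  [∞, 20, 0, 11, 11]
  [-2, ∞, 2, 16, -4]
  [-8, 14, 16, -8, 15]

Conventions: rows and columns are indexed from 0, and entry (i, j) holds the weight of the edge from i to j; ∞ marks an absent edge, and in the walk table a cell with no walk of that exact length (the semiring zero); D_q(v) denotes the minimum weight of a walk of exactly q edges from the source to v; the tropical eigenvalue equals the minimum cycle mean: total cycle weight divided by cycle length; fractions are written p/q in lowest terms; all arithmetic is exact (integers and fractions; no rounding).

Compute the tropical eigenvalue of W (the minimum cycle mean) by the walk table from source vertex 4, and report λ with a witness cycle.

q=0: [∞, ∞, ∞, ∞, 0]
q=1: [-8, 14, 16, -8, 15]
q=2: [-10, 12, -8, -6, -12]
q=3: [-20, 2, -10, -20, -10]
q=4: [-22, 0, -20, -18, -24]
q=5: [-32, -10, -22, -32, -22]
Optimal cycle mean attained by: cycle 3->4->3, total (-4) + (-8), length 2.
Answer: λ = -6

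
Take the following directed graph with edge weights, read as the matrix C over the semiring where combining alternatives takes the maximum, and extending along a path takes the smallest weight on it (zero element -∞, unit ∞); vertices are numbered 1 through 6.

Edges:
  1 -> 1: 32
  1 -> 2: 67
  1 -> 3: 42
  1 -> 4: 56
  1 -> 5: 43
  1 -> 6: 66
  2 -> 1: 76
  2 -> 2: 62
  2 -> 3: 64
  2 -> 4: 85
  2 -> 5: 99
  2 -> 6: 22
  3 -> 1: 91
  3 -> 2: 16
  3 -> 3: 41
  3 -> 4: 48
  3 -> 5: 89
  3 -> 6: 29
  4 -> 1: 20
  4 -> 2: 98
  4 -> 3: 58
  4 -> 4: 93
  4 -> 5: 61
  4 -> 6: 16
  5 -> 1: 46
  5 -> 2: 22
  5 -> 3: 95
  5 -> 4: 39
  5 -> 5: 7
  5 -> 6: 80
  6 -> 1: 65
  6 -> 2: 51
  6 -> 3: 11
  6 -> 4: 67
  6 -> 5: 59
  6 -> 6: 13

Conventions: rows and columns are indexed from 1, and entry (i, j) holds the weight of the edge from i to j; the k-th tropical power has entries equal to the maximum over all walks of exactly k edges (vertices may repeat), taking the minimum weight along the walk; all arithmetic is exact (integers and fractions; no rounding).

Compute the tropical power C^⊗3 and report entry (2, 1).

C^⊗2:
  [67, 62, 64, 67, 67, 43]
  [64, 85, 95, 85, 64, 80]
  [46, 67, 89, 56, 48, 80]
  [76, 93, 64, 93, 98, 61]
  [91, 51, 42, 67, 89, 46]
  [51, 67, 59, 67, 61, 65]
C^⊗3:
  [64, 67, 67, 67, 64, 67]
  [91, 85, 64, 85, 89, 64]
  [89, 62, 64, 67, 89, 48]
  [76, 93, 95, 93, 93, 80]
  [51, 67, 89, 67, 61, 80]
  [67, 67, 64, 67, 67, 61]
Key observation: the optimum is the walk 2->5->3->1, with weight 99 min 95 min 91 = 91.
Optimal value attained by: walk 2->5->3->1.
Answer: (C^⊗3)[2][1] = 91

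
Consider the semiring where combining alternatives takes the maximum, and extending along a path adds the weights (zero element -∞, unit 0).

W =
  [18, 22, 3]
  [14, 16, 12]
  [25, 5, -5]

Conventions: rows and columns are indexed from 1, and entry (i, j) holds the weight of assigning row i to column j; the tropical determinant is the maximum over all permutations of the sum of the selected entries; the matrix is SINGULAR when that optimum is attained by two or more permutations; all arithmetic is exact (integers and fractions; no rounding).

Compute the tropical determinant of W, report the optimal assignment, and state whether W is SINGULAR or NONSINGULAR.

σ = (1, 2, 3): 18 + 16 + (-5) = 29
σ = (1, 3, 2): 18 + 12 + 5 = 35
σ = (2, 1, 3): 22 + 14 + (-5) = 31
σ = (2, 3, 1): 22 + 12 + 25 = 59
σ = (3, 1, 2): 3 + 14 + 5 = 22
σ = (3, 2, 1): 3 + 16 + 25 = 44
Optimal value attained by: σ = (2, 3, 1).
Answer: det⊕(W) = 59; verdict: NONSINGULAR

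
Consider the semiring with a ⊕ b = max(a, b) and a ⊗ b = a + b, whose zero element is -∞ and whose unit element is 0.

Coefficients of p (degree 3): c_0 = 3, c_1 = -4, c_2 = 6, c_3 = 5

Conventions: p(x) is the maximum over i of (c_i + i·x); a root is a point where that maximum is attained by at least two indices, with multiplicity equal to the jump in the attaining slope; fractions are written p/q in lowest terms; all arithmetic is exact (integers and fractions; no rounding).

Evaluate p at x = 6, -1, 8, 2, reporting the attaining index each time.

p(6) = max(3+0·6=3, -4+1·6=2, 6+2·6=18, 5+3·6=23) = 23 (attained by i=3)
p(-1) = max(3+0·(-1)=3, -4+1·(-1)=-5, 6+2·(-1)=4, 5+3·(-1)=2) = 4 (attained by i=2)
p(8) = max(3+0·8=3, -4+1·8=4, 6+2·8=22, 5+3·8=29) = 29 (attained by i=3)
p(2) = max(3+0·2=3, -4+1·2=-2, 6+2·2=10, 5+3·2=11) = 11 (attained by i=3)
Answer: p(6) = 23; p(-1) = 4; p(8) = 29; p(2) = 11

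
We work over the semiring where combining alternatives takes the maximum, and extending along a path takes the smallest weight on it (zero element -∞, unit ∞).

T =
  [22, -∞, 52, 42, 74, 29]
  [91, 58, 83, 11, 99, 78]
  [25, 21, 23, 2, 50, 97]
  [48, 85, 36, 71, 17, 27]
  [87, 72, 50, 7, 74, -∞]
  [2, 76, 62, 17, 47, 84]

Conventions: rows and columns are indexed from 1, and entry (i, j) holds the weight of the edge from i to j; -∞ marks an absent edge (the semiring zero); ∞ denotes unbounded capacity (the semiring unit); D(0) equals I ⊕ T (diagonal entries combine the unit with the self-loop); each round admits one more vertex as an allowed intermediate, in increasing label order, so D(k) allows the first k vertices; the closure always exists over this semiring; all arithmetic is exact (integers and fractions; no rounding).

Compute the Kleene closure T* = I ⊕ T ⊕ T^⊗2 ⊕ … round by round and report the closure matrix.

D(0):
  [∞, -∞, 52, 42, 74, 29]
  [91, ∞, 83, 11, 99, 78]
  [25, 21, ∞, 2, 50, 97]
  [48, 85, 36, ∞, 17, 27]
  [87, 72, 50, 7, ∞, -∞]
  [2, 76, 62, 17, 47, ∞]
D(1):
  [∞, -∞, 52, 42, 74, 29]
  [91, ∞, 83, 42, 99, 78]
  [25, 21, ∞, 25, 50, 97]
  [48, 85, 48, ∞, 48, 29]
  [87, 72, 52, 42, ∞, 29]
  [2, 76, 62, 17, 47, ∞]
D(2):
  [∞, -∞, 52, 42, 74, 29]
  [91, ∞, 83, 42, 99, 78]
  [25, 21, ∞, 25, 50, 97]
  [85, 85, 83, ∞, 85, 78]
  [87, 72, 72, 42, ∞, 72]
  [76, 76, 76, 42, 76, ∞]
D(3):
  [∞, 21, 52, 42, 74, 52]
  [91, ∞, 83, 42, 99, 83]
  [25, 21, ∞, 25, 50, 97]
  [85, 85, 83, ∞, 85, 83]
  [87, 72, 72, 42, ∞, 72]
  [76, 76, 76, 42, 76, ∞]
D(4):
  [∞, 42, 52, 42, 74, 52]
  [91, ∞, 83, 42, 99, 83]
  [25, 25, ∞, 25, 50, 97]
  [85, 85, 83, ∞, 85, 83]
  [87, 72, 72, 42, ∞, 72]
  [76, 76, 76, 42, 76, ∞]
D(5):
  [∞, 72, 72, 42, 74, 72]
  [91, ∞, 83, 42, 99, 83]
  [50, 50, ∞, 42, 50, 97]
  [85, 85, 83, ∞, 85, 83]
  [87, 72, 72, 42, ∞, 72]
  [76, 76, 76, 42, 76, ∞]
D(6):
  [∞, 72, 72, 42, 74, 72]
  [91, ∞, 83, 42, 99, 83]
  [76, 76, ∞, 42, 76, 97]
  [85, 85, 83, ∞, 85, 83]
  [87, 72, 72, 42, ∞, 72]
  [76, 76, 76, 42, 76, ∞]
Answer: T* = [[∞, 72, 72, 42, 74, 72], [91, ∞, 83, 42, 99, 83], [76, 76, ∞, 42, 76, 97], [85, 85, 83, ∞, 85, 83], [87, 72, 72, 42, ∞, 72], [76, 76, 76, 42, 76, ∞]]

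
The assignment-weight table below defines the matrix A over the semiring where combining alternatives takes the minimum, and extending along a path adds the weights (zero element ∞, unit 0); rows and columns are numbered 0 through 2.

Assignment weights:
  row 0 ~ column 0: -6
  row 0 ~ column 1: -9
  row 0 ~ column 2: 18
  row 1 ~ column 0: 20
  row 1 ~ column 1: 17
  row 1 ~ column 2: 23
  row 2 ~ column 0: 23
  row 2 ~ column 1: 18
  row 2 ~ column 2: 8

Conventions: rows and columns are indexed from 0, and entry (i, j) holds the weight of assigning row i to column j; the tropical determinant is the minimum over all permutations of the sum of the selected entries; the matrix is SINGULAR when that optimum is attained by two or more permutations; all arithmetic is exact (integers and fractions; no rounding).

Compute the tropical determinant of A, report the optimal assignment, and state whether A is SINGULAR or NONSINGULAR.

σ = (0, 1, 2): (-6) + 17 + 8 = 19
σ = (0, 2, 1): (-6) + 23 + 18 = 35
σ = (1, 0, 2): (-9) + 20 + 8 = 19
σ = (1, 2, 0): (-9) + 23 + 23 = 37
σ = (2, 0, 1): 18 + 20 + 18 = 56
σ = (2, 1, 0): 18 + 17 + 23 = 58
Optimal value attained by: σ = (0, 1, 2).
Answer: det⊕(A) = 19; verdict: SINGULAR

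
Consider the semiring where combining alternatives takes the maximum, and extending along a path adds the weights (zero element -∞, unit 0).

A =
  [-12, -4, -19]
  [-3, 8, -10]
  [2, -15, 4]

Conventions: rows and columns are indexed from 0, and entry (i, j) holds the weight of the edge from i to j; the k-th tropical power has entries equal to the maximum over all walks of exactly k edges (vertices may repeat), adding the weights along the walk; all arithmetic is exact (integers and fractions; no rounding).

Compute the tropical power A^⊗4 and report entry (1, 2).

A^⊗2:
  [-7, 4, -14]
  [5, 16, -2]
  [6, -2, 8]
A^⊗3:
  [1, 12, -6]
  [13, 24, 6]
  [10, 6, 12]
A^⊗4:
  [9, 20, 2]
  [21, 32, 14]
  [14, 14, 16]
Key observation: the optimum is the walk 1->1->1->1->2, with weight 8 + 8 + 8 + (-10) = 14.
Optimal value attained by: walk 1->1->1->1->2.
Answer: (A^⊗4)[1][2] = 14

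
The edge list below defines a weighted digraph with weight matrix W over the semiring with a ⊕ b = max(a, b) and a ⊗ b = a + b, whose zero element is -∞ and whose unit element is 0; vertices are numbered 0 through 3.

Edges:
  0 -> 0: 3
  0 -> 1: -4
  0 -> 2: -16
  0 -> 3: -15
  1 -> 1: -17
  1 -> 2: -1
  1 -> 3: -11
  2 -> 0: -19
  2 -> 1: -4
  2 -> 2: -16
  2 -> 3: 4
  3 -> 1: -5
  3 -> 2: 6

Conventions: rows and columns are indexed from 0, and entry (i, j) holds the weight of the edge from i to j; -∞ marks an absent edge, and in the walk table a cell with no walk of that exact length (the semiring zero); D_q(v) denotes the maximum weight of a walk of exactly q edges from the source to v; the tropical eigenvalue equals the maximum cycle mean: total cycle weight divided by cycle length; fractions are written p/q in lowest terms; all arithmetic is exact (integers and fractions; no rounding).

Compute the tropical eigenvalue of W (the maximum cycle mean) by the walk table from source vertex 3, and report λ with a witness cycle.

q=0: [-∞, -∞, -∞, 0]
q=1: [-∞, -5, 6, -∞]
q=2: [-13, 2, -6, 10]
q=3: [-10, 5, 16, -2]
q=4: [-3, 12, 4, 20]
Optimal cycle mean attained by: cycle 2->3->2, total 4 + 6, length 2.
Answer: λ = 5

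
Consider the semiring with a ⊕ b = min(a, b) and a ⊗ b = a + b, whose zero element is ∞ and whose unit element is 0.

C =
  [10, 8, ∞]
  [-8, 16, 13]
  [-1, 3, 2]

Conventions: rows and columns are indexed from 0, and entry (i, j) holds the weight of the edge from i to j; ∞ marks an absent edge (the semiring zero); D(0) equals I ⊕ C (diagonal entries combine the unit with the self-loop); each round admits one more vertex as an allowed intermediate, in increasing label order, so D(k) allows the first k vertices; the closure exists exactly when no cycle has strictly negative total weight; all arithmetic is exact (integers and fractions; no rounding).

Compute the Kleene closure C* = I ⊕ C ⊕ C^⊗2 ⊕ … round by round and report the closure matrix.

D(0):
  [0, 8, ∞]
  [-8, 0, 13]
  [-1, 3, 0]
D(1):
  [0, 8, ∞]
  [-8, 0, 13]
  [-1, 3, 0]
D(2):
  [0, 8, 21]
  [-8, 0, 13]
  [-5, 3, 0]
D(3):
  [0, 8, 21]
  [-8, 0, 13]
  [-5, 3, 0]
Answer: C* = [[0, 8, 21], [-8, 0, 13], [-5, 3, 0]]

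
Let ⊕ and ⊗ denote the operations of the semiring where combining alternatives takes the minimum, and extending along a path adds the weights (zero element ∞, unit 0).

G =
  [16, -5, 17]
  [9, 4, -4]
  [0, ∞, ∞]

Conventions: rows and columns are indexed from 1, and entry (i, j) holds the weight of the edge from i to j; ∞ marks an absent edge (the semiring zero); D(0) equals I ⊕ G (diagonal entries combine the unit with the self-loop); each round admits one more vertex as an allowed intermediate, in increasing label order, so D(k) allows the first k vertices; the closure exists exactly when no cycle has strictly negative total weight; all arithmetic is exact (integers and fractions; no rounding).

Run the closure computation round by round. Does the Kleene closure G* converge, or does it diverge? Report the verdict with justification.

D(0):
  [0, -5, 17]
  [9, 0, -4]
  [0, ∞, 0]
D(1):
  [0, -5, 17]
  [9, 0, -4]
  [0, -5, 0]
Detection: at round 2, diagonal entry (3, 3) turns strictly negative.
Key observation: the cycle 3->1->2->3 has total weight 0 + (-5) + (-4), which is strictly negative.
Answer: DIVERGES — negative cycle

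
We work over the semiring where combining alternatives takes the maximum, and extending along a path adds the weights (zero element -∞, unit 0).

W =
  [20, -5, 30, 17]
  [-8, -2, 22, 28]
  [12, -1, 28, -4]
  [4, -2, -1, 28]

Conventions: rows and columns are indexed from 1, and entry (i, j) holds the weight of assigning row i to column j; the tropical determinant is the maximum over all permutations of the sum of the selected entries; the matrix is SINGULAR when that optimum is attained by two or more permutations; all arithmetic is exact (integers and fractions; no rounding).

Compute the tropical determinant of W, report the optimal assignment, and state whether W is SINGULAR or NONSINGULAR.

σ = (1, 2, 3, 4): 20 + (-2) + 28 + 28 = 74
σ = (1, 2, 4, 3): 20 + (-2) + (-4) + (-1) = 13
σ = (1, 3, 2, 4): 20 + 22 + (-1) + 28 = 69
σ = (1, 3, 4, 2): 20 + 22 + (-4) + (-2) = 36
σ = (1, 4, 2, 3): 20 + 28 + (-1) + (-1) = 46
σ = (1, 4, 3, 2): 20 + 28 + 28 + (-2) = 74
σ = (2, 1, 3, 4): (-5) + (-8) + 28 + 28 = 43
σ = (2, 1, 4, 3): (-5) + (-8) + (-4) + (-1) = -18
σ = (2, 3, 1, 4): (-5) + 22 + 12 + 28 = 57
σ = (2, 3, 4, 1): (-5) + 22 + (-4) + 4 = 17
σ = (2, 4, 1, 3): (-5) + 28 + 12 + (-1) = 34
σ = (2, 4, 3, 1): (-5) + 28 + 28 + 4 = 55
σ = (3, 1, 2, 4): 30 + (-8) + (-1) + 28 = 49
σ = (3, 1, 4, 2): 30 + (-8) + (-4) + (-2) = 16
σ = (3, 2, 1, 4): 30 + (-2) + 12 + 28 = 68
σ = (3, 2, 4, 1): 30 + (-2) + (-4) + 4 = 28
σ = (3, 4, 1, 2): 30 + 28 + 12 + (-2) = 68
σ = (3, 4, 2, 1): 30 + 28 + (-1) + 4 = 61
σ = (4, 1, 2, 3): 17 + (-8) + (-1) + (-1) = 7
σ = (4, 1, 3, 2): 17 + (-8) + 28 + (-2) = 35
σ = (4, 2, 1, 3): 17 + (-2) + 12 + (-1) = 26
σ = (4, 2, 3, 1): 17 + (-2) + 28 + 4 = 47
σ = (4, 3, 1, 2): 17 + 22 + 12 + (-2) = 49
σ = (4, 3, 2, 1): 17 + 22 + (-1) + 4 = 42
Optimal value attained by: σ = (1, 2, 3, 4).
Answer: det⊕(W) = 74; verdict: SINGULAR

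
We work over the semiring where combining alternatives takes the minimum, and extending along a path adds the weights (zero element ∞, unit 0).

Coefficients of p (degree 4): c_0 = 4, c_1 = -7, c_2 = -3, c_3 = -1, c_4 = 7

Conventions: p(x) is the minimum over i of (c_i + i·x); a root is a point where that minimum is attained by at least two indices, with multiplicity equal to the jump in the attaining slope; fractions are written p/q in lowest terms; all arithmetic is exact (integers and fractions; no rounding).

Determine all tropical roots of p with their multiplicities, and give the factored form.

hull edge (i=0, c=4) to (i=1, c=-7): slope -11, span 1
hull edge (i=1, c=-7) to (i=3, c=-1): slope 3, span 2
hull edge (i=3, c=-1) to (i=4, c=7): slope 8, span 1
Factored form: p(x) = 7 ⊗ (x ⊕ (-8)) ⊗ (x ⊕ (-3)) ⊗ (x ⊕ (-3)) ⊗ (x ⊕ 11)
Answer: roots = -8 (mult 1), -3 (mult 2), 11 (mult 1)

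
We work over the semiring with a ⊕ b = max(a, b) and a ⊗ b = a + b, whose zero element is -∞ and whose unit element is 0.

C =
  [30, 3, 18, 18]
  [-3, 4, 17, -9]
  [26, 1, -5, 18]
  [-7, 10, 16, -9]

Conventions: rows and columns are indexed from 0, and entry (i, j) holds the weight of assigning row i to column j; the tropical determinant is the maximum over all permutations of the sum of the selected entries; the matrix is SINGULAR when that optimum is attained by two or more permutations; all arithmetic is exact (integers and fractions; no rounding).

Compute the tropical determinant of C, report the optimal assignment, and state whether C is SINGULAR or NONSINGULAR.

σ = (0, 1, 2, 3): 30 + 4 + (-5) + (-9) = 20
σ = (0, 1, 3, 2): 30 + 4 + 18 + 16 = 68
σ = (0, 2, 1, 3): 30 + 17 + 1 + (-9) = 39
σ = (0, 2, 3, 1): 30 + 17 + 18 + 10 = 75
σ = (0, 3, 1, 2): 30 + (-9) + 1 + 16 = 38
σ = (0, 3, 2, 1): 30 + (-9) + (-5) + 10 = 26
σ = (1, 0, 2, 3): 3 + (-3) + (-5) + (-9) = -14
σ = (1, 0, 3, 2): 3 + (-3) + 18 + 16 = 34
σ = (1, 2, 0, 3): 3 + 17 + 26 + (-9) = 37
σ = (1, 2, 3, 0): 3 + 17 + 18 + (-7) = 31
σ = (1, 3, 0, 2): 3 + (-9) + 26 + 16 = 36
σ = (1, 3, 2, 0): 3 + (-9) + (-5) + (-7) = -18
σ = (2, 0, 1, 3): 18 + (-3) + 1 + (-9) = 7
σ = (2, 0, 3, 1): 18 + (-3) + 18 + 10 = 43
σ = (2, 1, 0, 3): 18 + 4 + 26 + (-9) = 39
σ = (2, 1, 3, 0): 18 + 4 + 18 + (-7) = 33
σ = (2, 3, 0, 1): 18 + (-9) + 26 + 10 = 45
σ = (2, 3, 1, 0): 18 + (-9) + 1 + (-7) = 3
σ = (3, 0, 1, 2): 18 + (-3) + 1 + 16 = 32
σ = (3, 0, 2, 1): 18 + (-3) + (-5) + 10 = 20
σ = (3, 1, 0, 2): 18 + 4 + 26 + 16 = 64
σ = (3, 1, 2, 0): 18 + 4 + (-5) + (-7) = 10
σ = (3, 2, 0, 1): 18 + 17 + 26 + 10 = 71
σ = (3, 2, 1, 0): 18 + 17 + 1 + (-7) = 29
Optimal value attained by: σ = (0, 2, 3, 1).
Answer: det⊕(C) = 75; verdict: NONSINGULAR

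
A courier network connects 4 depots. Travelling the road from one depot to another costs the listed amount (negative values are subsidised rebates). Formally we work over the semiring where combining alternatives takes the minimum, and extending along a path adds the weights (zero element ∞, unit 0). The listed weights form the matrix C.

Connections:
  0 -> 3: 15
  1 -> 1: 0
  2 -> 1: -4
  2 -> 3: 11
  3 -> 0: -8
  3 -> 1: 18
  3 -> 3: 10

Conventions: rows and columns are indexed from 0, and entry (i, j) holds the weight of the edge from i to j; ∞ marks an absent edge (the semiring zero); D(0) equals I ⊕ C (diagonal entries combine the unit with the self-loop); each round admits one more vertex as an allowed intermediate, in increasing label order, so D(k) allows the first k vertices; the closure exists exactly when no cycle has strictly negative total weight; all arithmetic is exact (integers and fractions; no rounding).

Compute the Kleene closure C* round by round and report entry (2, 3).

D(0):
  [0, ∞, ∞, 15]
  [∞, 0, ∞, ∞]
  [∞, -4, 0, 11]
  [-8, 18, ∞, 0]
D(1):
  [0, ∞, ∞, 15]
  [∞, 0, ∞, ∞]
  [∞, -4, 0, 11]
  [-8, 18, ∞, 0]
D(2):
  [0, ∞, ∞, 15]
  [∞, 0, ∞, ∞]
  [∞, -4, 0, 11]
  [-8, 18, ∞, 0]
D(3):
  [0, ∞, ∞, 15]
  [∞, 0, ∞, ∞]
  [∞, -4, 0, 11]
  [-8, 18, ∞, 0]
D(4):
  [0, 33, ∞, 15]
  [∞, 0, ∞, ∞]
  [3, -4, 0, 11]
  [-8, 18, ∞, 0]
Answer: C*[2][3] = 11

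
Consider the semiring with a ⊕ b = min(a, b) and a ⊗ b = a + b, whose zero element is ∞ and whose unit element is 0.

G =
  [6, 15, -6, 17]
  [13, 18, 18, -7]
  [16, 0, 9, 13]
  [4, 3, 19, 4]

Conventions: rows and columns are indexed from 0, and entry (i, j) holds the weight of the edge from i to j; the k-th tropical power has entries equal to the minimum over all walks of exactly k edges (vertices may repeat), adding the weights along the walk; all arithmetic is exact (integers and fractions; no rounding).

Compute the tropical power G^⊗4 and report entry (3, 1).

G^⊗2:
  [10, -6, 0, 7]
  [-3, -4, 7, -3]
  [13, 9, 10, -7]
  [8, 7, -2, -4]
G^⊗3:
  [7, 0, 4, -13]
  [1, 0, -9, -11]
  [-3, -4, 7, -3]
  [0, -2, 2, 0]
G^⊗4:
  [-9, -10, 1, -9]
  [-7, -9, -5, -7]
  [1, 0, -9, -11]
  [4, 2, -6, -9]
Key observation: the optimum is the walk 3->3->0->2->1, with weight 4 + 4 + (-6) + 0 = 2.
Optimal value attained by: walk 3->3->0->2->1.
Answer: (G^⊗4)[3][1] = 2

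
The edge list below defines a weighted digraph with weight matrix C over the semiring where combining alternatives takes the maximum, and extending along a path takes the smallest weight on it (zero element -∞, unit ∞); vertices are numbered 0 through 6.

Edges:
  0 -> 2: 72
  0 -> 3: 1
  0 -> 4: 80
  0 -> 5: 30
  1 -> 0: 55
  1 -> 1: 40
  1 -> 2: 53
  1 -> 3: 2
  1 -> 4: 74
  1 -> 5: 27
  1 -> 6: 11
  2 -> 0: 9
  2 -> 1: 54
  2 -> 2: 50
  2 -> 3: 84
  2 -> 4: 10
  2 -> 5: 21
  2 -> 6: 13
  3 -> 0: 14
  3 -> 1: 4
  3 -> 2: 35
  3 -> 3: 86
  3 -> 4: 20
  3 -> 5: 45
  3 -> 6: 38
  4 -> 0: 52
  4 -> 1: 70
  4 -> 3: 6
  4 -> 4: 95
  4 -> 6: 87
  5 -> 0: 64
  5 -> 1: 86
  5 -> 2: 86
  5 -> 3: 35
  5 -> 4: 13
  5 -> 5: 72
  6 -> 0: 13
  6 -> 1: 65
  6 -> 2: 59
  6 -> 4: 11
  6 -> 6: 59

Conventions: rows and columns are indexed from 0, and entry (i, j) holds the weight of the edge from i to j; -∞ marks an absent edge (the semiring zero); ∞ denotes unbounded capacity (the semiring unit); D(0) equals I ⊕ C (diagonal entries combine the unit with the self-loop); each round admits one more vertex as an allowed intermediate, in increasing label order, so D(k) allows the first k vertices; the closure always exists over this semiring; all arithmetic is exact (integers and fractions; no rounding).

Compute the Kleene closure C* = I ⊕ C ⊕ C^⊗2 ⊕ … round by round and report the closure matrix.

D(0):
  [∞, -∞, 72, 1, 80, 30, -∞]
  [55, ∞, 53, 2, 74, 27, 11]
  [9, 54, ∞, 84, 10, 21, 13]
  [14, 4, 35, ∞, 20, 45, 38]
  [52, 70, -∞, 6, ∞, -∞, 87]
  [64, 86, 86, 35, 13, ∞, -∞]
  [13, 65, 59, -∞, 11, -∞, ∞]
D(1):
  [∞, -∞, 72, 1, 80, 30, -∞]
  [55, ∞, 55, 2, 74, 30, 11]
  [9, 54, ∞, 84, 10, 21, 13]
  [14, 4, 35, ∞, 20, 45, 38]
  [52, 70, 52, 6, ∞, 30, 87]
  [64, 86, 86, 35, 64, ∞, -∞]
  [13, 65, 59, 1, 13, 13, ∞]
D(2):
  [∞, -∞, 72, 1, 80, 30, -∞]
  [55, ∞, 55, 2, 74, 30, 11]
  [54, 54, ∞, 84, 54, 30, 13]
  [14, 4, 35, ∞, 20, 45, 38]
  [55, 70, 55, 6, ∞, 30, 87]
  [64, 86, 86, 35, 74, ∞, 11]
  [55, 65, 59, 2, 65, 30, ∞]
D(3):
  [∞, 54, 72, 72, 80, 30, 13]
  [55, ∞, 55, 55, 74, 30, 13]
  [54, 54, ∞, 84, 54, 30, 13]
  [35, 35, 35, ∞, 35, 45, 38]
  [55, 70, 55, 55, ∞, 30, 87]
  [64, 86, 86, 84, 74, ∞, 13]
  [55, 65, 59, 59, 65, 30, ∞]
D(4):
  [∞, 54, 72, 72, 80, 45, 38]
  [55, ∞, 55, 55, 74, 45, 38]
  [54, 54, ∞, 84, 54, 45, 38]
  [35, 35, 35, ∞, 35, 45, 38]
  [55, 70, 55, 55, ∞, 45, 87]
  [64, 86, 86, 84, 74, ∞, 38]
  [55, 65, 59, 59, 65, 45, ∞]
D(5):
  [∞, 70, 72, 72, 80, 45, 80]
  [55, ∞, 55, 55, 74, 45, 74]
  [54, 54, ∞, 84, 54, 45, 54]
  [35, 35, 35, ∞, 35, 45, 38]
  [55, 70, 55, 55, ∞, 45, 87]
  [64, 86, 86, 84, 74, ∞, 74]
  [55, 65, 59, 59, 65, 45, ∞]
D(6):
  [∞, 70, 72, 72, 80, 45, 80]
  [55, ∞, 55, 55, 74, 45, 74]
  [54, 54, ∞, 84, 54, 45, 54]
  [45, 45, 45, ∞, 45, 45, 45]
  [55, 70, 55, 55, ∞, 45, 87]
  [64, 86, 86, 84, 74, ∞, 74]
  [55, 65, 59, 59, 65, 45, ∞]
D(7):
  [∞, 70, 72, 72, 80, 45, 80]
  [55, ∞, 59, 59, 74, 45, 74]
  [54, 54, ∞, 84, 54, 45, 54]
  [45, 45, 45, ∞, 45, 45, 45]
  [55, 70, 59, 59, ∞, 45, 87]
  [64, 86, 86, 84, 74, ∞, 74]
  [55, 65, 59, 59, 65, 45, ∞]
Answer: C* = [[∞, 70, 72, 72, 80, 45, 80], [55, ∞, 59, 59, 74, 45, 74], [54, 54, ∞, 84, 54, 45, 54], [45, 45, 45, ∞, 45, 45, 45], [55, 70, 59, 59, ∞, 45, 87], [64, 86, 86, 84, 74, ∞, 74], [55, 65, 59, 59, 65, 45, ∞]]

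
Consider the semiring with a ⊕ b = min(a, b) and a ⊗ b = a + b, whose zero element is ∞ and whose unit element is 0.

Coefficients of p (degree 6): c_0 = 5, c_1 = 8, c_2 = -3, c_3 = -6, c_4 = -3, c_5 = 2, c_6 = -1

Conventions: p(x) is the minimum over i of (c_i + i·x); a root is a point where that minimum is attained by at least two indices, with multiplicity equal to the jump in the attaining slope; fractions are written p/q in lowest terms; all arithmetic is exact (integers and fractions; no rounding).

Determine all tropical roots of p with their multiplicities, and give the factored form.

hull edge (i=0, c=5) to (i=2, c=-3): slope -4, span 2
hull edge (i=2, c=-3) to (i=3, c=-6): slope -3, span 1
hull edge (i=3, c=-6) to (i=6, c=-1): slope 5/3, span 3
Factored form: p(x) = -1 ⊗ (x ⊕ (-5/3)) ⊗ (x ⊕ (-5/3)) ⊗ (x ⊕ (-5/3)) ⊗ (x ⊕ 3) ⊗ (x ⊕ 4) ⊗ (x ⊕ 4)
Answer: roots = -5/3 (mult 3), 3 (mult 1), 4 (mult 2)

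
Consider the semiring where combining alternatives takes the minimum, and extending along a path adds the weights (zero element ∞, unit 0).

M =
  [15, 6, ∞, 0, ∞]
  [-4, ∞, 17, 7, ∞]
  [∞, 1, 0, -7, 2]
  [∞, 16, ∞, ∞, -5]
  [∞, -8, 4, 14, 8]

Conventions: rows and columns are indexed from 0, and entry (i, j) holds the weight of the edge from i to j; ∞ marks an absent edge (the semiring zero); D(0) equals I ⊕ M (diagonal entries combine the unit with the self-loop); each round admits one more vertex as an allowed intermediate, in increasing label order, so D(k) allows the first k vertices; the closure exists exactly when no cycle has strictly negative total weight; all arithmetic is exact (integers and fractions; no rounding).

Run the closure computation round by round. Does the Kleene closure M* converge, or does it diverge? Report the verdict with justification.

D(0):
  [0, 6, ∞, 0, ∞]
  [-4, 0, 17, 7, ∞]
  [∞, 1, 0, -7, 2]
  [∞, 16, ∞, 0, -5]
  [∞, -8, 4, 14, 0]
D(1):
  [0, 6, ∞, 0, ∞]
  [-4, 0, 17, -4, ∞]
  [∞, 1, 0, -7, 2]
  [∞, 16, ∞, 0, -5]
  [∞, -8, 4, 14, 0]
D(2):
  [0, 6, 23, 0, ∞]
  [-4, 0, 17, -4, ∞]
  [-3, 1, 0, -7, 2]
  [12, 16, 33, 0, -5]
  [-12, -8, 4, -12, 0]
D(3):
  [0, 6, 23, 0, 25]
  [-4, 0, 17, -4, 19]
  [-3, 1, 0, -7, 2]
  [12, 16, 33, 0, -5]
  [-12, -8, 4, -12, 0]
Detection: at round 4, diagonal entry (4, 4) turns strictly negative.
Key observation: the cycle 4->1->0->3->4 has total weight (-8) + (-4) + 0 + (-5), which is strictly negative.
Answer: DIVERGES — negative cycle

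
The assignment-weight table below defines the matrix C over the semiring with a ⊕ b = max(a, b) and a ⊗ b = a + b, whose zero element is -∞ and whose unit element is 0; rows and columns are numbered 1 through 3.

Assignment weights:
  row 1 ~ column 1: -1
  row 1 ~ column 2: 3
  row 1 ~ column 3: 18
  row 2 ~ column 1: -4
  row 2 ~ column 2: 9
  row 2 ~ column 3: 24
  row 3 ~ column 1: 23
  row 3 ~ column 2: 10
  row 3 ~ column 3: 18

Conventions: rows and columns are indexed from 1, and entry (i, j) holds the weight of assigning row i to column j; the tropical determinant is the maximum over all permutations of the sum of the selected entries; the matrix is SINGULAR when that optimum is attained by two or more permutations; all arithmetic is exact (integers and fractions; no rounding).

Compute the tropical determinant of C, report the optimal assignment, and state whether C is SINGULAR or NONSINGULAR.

σ = (1, 2, 3): (-1) + 9 + 18 = 26
σ = (1, 3, 2): (-1) + 24 + 10 = 33
σ = (2, 1, 3): 3 + (-4) + 18 = 17
σ = (2, 3, 1): 3 + 24 + 23 = 50
σ = (3, 1, 2): 18 + (-4) + 10 = 24
σ = (3, 2, 1): 18 + 9 + 23 = 50
Optimal value attained by: σ = (2, 3, 1).
Answer: det⊕(C) = 50; verdict: SINGULAR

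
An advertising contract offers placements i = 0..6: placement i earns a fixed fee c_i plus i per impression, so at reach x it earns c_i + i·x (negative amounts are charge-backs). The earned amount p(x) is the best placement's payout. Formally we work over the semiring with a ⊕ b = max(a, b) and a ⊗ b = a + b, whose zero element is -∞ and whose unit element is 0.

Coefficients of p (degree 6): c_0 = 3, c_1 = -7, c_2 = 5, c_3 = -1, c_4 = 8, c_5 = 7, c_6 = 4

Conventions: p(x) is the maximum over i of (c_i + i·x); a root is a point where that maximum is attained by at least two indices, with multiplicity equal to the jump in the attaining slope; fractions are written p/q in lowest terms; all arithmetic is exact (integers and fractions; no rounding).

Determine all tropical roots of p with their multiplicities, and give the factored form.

hull edge (i=0, c=3) to (i=4, c=8): slope 5/4, span 4
hull edge (i=4, c=8) to (i=5, c=7): slope -1, span 1
hull edge (i=5, c=7) to (i=6, c=4): slope -3, span 1
Factored form: p(x) = 4 ⊗ (x ⊕ (-5/4)) ⊗ (x ⊕ (-5/4)) ⊗ (x ⊕ (-5/4)) ⊗ (x ⊕ (-5/4)) ⊗ (x ⊕ 1) ⊗ (x ⊕ 3)
Answer: roots = -5/4 (mult 4), 1 (mult 1), 3 (mult 1)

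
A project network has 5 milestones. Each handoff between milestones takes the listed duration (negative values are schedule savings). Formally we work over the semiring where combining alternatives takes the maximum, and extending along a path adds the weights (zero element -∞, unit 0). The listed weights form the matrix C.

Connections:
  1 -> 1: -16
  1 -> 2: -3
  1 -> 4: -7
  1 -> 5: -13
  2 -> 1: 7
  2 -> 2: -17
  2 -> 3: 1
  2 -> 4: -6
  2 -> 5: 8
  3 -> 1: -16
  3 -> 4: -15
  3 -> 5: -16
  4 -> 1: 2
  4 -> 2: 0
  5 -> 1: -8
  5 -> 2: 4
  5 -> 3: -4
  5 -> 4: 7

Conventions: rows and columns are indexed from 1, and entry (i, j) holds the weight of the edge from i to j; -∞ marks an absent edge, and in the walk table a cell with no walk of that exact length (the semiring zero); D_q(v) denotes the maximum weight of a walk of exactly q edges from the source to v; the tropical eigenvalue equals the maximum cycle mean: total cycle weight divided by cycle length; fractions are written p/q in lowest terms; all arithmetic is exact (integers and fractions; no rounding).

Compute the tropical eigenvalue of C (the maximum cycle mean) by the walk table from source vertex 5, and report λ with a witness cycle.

q=0: [-∞, -∞, -∞, -∞, 0]
q=1: [-8, 4, -4, 7, -∞]
q=2: [11, 7, 5, -2, 12]
q=3: [14, 16, 8, 19, 15]
q=4: [23, 19, 17, 22, 24]
q=5: [26, 28, 20, 31, 27]
Optimal cycle mean attained by: cycle 2->5->2, total 8 + 4, length 2.
Answer: λ = 6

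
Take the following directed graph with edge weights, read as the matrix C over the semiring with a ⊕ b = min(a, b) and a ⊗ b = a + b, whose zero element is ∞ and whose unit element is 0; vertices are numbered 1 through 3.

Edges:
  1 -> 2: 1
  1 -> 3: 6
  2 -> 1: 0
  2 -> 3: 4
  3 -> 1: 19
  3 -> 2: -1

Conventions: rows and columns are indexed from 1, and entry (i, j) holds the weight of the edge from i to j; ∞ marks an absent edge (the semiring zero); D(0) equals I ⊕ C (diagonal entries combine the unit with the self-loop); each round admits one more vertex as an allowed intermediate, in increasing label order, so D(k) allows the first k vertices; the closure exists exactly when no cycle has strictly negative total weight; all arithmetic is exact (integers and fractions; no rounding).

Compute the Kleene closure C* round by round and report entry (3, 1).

D(0):
  [0, 1, 6]
  [0, 0, 4]
  [19, -1, 0]
D(1):
  [0, 1, 6]
  [0, 0, 4]
  [19, -1, 0]
D(2):
  [0, 1, 5]
  [0, 0, 4]
  [-1, -1, 0]
D(3):
  [0, 1, 5]
  [0, 0, 4]
  [-1, -1, 0]
Answer: C*[3][1] = -1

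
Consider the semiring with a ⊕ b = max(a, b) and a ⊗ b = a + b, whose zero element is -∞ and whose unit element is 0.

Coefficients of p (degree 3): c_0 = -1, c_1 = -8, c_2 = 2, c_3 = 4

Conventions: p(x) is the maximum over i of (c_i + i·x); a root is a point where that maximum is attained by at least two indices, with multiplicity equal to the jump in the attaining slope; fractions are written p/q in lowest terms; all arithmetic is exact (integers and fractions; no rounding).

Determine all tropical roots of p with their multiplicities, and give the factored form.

hull edge (i=0, c=-1) to (i=3, c=4): slope 5/3, span 3
Factored form: p(x) = 4 ⊗ (x ⊕ (-5/3)) ⊗ (x ⊕ (-5/3)) ⊗ (x ⊕ (-5/3))
Answer: roots = -5/3 (mult 3)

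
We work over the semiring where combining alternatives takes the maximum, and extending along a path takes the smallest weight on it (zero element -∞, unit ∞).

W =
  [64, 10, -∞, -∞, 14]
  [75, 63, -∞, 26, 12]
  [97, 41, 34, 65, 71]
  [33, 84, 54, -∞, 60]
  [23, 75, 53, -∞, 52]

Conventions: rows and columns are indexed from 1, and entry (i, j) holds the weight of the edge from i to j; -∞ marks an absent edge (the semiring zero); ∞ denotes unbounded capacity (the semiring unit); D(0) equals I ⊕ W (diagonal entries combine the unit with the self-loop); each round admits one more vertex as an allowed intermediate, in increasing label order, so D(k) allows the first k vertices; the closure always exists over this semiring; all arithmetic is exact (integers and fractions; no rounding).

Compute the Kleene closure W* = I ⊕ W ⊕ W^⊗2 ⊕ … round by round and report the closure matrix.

D(0):
  [∞, 10, -∞, -∞, 14]
  [75, ∞, -∞, 26, 12]
  [97, 41, ∞, 65, 71]
  [33, 84, 54, ∞, 60]
  [23, 75, 53, -∞, ∞]
D(1):
  [∞, 10, -∞, -∞, 14]
  [75, ∞, -∞, 26, 14]
  [97, 41, ∞, 65, 71]
  [33, 84, 54, ∞, 60]
  [23, 75, 53, -∞, ∞]
D(2):
  [∞, 10, -∞, 10, 14]
  [75, ∞, -∞, 26, 14]
  [97, 41, ∞, 65, 71]
  [75, 84, 54, ∞, 60]
  [75, 75, 53, 26, ∞]
D(3):
  [∞, 10, -∞, 10, 14]
  [75, ∞, -∞, 26, 14]
  [97, 41, ∞, 65, 71]
  [75, 84, 54, ∞, 60]
  [75, 75, 53, 53, ∞]
D(4):
  [∞, 10, 10, 10, 14]
  [75, ∞, 26, 26, 26]
  [97, 65, ∞, 65, 71]
  [75, 84, 54, ∞, 60]
  [75, 75, 53, 53, ∞]
D(5):
  [∞, 14, 14, 14, 14]
  [75, ∞, 26, 26, 26]
  [97, 71, ∞, 65, 71]
  [75, 84, 54, ∞, 60]
  [75, 75, 53, 53, ∞]
Answer: W* = [[∞, 14, 14, 14, 14], [75, ∞, 26, 26, 26], [97, 71, ∞, 65, 71], [75, 84, 54, ∞, 60], [75, 75, 53, 53, ∞]]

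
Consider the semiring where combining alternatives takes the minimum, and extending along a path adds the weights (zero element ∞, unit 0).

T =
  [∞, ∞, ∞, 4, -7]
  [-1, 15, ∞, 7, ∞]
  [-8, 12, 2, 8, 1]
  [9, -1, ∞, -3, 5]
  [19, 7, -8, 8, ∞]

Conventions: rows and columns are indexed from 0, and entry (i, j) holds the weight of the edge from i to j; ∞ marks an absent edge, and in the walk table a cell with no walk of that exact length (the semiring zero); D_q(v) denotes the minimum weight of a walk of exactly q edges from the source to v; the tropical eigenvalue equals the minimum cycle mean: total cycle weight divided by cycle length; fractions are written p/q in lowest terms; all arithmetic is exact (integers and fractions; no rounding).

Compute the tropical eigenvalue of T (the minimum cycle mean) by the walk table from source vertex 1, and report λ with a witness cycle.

q=0: [∞, 0, ∞, ∞, ∞]
q=1: [-1, 15, ∞, 7, ∞]
q=2: [14, 6, ∞, 3, -8]
q=3: [5, -1, -16, 0, 7]
q=4: [-24, -4, -14, -8, -15]
q=5: [-22, -9, -23, -20, -31]
Optimal cycle mean attained by: cycle 0->4->2->0, total (-7) + (-8) + (-8), length 3.
Answer: λ = -23/3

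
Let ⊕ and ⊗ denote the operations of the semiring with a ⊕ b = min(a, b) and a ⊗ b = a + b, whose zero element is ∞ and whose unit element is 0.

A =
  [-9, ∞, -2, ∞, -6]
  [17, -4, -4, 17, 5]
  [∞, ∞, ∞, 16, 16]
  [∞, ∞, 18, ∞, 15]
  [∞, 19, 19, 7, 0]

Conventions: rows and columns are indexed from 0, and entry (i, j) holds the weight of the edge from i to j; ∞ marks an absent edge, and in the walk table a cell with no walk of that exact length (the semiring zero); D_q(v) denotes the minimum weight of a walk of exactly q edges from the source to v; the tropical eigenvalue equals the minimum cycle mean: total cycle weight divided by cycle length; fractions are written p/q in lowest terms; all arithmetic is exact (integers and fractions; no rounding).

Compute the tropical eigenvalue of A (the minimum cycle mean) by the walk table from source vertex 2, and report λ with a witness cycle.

q=0: [∞, ∞, 0, ∞, ∞]
q=1: [∞, ∞, ∞, 16, 16]
q=2: [∞, 35, 34, 23, 16]
q=3: [52, 31, 31, 23, 16]
q=4: [43, 27, 27, 23, 16]
q=5: [34, 23, 23, 23, 16]
Optimal cycle mean attained by: cycle 0->0, total (-9), length 1.
Answer: λ = -9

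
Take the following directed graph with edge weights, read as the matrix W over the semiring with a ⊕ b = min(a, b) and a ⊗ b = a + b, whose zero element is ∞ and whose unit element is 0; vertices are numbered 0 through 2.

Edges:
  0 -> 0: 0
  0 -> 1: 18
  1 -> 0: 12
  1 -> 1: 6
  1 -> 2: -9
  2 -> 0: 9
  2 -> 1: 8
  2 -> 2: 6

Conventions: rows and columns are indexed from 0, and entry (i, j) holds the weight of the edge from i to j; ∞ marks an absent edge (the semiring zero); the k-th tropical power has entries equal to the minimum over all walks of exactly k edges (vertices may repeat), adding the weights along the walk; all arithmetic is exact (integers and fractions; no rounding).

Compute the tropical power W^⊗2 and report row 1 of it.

W^⊗2:
  [0, 18, 9]
  [0, -1, -3]
  [9, 14, -1]
Answer: row 1 of W^⊗2 = [0, -1, -3]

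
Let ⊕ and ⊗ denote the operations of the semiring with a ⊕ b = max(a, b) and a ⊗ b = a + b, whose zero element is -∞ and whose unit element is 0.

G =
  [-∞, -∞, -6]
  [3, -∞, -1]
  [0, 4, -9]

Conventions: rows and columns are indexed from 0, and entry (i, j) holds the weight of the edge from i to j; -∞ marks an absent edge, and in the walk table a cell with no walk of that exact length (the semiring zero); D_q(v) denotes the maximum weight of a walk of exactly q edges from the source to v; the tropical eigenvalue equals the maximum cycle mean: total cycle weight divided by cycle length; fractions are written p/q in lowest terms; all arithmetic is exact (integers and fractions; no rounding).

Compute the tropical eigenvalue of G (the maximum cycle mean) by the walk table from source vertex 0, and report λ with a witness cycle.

q=0: [0, -∞, -∞]
q=1: [-∞, -∞, -6]
q=2: [-6, -2, -15]
q=3: [1, -11, -3]
Optimal cycle mean attained by: cycle 1->2->1, total (-1) + 4, length 2.
Answer: λ = 3/2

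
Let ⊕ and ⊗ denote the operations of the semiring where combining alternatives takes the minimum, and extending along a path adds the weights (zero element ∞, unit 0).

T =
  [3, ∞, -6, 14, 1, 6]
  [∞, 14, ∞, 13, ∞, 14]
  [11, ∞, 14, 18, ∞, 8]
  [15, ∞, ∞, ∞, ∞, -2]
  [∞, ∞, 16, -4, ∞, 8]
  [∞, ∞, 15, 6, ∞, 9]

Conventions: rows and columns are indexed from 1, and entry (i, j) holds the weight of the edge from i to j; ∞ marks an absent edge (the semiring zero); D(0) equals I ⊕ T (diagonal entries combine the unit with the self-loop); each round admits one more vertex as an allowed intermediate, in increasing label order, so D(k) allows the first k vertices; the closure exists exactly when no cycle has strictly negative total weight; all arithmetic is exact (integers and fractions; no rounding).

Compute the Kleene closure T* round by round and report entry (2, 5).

D(0):
  [0, ∞, -6, 14, 1, 6]
  [∞, 0, ∞, 13, ∞, 14]
  [11, ∞, 0, 18, ∞, 8]
  [15, ∞, ∞, 0, ∞, -2]
  [∞, ∞, 16, -4, 0, 8]
  [∞, ∞, 15, 6, ∞, 0]
D(1):
  [0, ∞, -6, 14, 1, 6]
  [∞, 0, ∞, 13, ∞, 14]
  [11, ∞, 0, 18, 12, 8]
  [15, ∞, 9, 0, 16, -2]
  [∞, ∞, 16, -4, 0, 8]
  [∞, ∞, 15, 6, ∞, 0]
D(2):
  [0, ∞, -6, 14, 1, 6]
  [∞, 0, ∞, 13, ∞, 14]
  [11, ∞, 0, 18, 12, 8]
  [15, ∞, 9, 0, 16, -2]
  [∞, ∞, 16, -4, 0, 8]
  [∞, ∞, 15, 6, ∞, 0]
D(3):
  [0, ∞, -6, 12, 1, 2]
  [∞, 0, ∞, 13, ∞, 14]
  [11, ∞, 0, 18, 12, 8]
  [15, ∞, 9, 0, 16, -2]
  [27, ∞, 16, -4, 0, 8]
  [26, ∞, 15, 6, 27, 0]
D(4):
  [0, ∞, -6, 12, 1, 2]
  [28, 0, 22, 13, 29, 11]
  [11, ∞, 0, 18, 12, 8]
  [15, ∞, 9, 0, 16, -2]
  [11, ∞, 5, -4, 0, -6]
  [21, ∞, 15, 6, 22, 0]
D(5):
  [0, ∞, -6, -3, 1, -5]
  [28, 0, 22, 13, 29, 11]
  [11, ∞, 0, 8, 12, 6]
  [15, ∞, 9, 0, 16, -2]
  [11, ∞, 5, -4, 0, -6]
  [21, ∞, 15, 6, 22, 0]
D(6):
  [0, ∞, -6, -3, 1, -5]
  [28, 0, 22, 13, 29, 11]
  [11, ∞, 0, 8, 12, 6]
  [15, ∞, 9, 0, 16, -2]
  [11, ∞, 5, -4, 0, -6]
  [21, ∞, 15, 6, 22, 0]
Answer: T*[2][5] = 29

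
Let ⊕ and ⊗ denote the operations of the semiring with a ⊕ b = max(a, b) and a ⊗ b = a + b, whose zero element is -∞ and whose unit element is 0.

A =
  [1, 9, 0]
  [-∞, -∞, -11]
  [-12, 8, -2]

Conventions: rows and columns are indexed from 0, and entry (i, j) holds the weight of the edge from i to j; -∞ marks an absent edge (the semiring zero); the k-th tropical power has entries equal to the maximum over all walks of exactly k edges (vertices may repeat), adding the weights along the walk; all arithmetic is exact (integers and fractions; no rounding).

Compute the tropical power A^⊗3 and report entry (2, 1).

A^⊗2:
  [2, 10, 1]
  [-23, -3, -13]
  [-11, 6, -3]
A^⊗3:
  [3, 11, 2]
  [-22, -5, -14]
  [-10, 5, -5]
Key observation: the optimum is the walk 2->1->2->1, with weight 8 + (-11) + 8 = 5.
Optimal value attained by: walk 2->1->2->1.
Answer: (A^⊗3)[2][1] = 5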